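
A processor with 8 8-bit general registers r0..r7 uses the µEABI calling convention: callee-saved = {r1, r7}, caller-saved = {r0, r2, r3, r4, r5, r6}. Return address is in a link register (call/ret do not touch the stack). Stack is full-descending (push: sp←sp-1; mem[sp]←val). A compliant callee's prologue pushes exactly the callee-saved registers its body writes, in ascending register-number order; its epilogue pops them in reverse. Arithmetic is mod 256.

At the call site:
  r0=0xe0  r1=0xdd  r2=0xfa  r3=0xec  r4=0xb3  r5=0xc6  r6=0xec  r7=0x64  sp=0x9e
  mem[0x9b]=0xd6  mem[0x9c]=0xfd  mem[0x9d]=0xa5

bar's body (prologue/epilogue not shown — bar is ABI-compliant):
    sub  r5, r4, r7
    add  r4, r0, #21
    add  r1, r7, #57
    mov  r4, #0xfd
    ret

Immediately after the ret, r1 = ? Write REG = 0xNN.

prologue: push r1 -> mem[0x9d]=0xdd, sp=0x9d
body[0] sub  r5, r4, r7 -> r5=0x4f
body[1] add  r4, r0, #21 -> r4=0xf5
body[2] add  r1, r7, #57 -> r1=0x9d
body[3] mov  r4, #0xfd -> r4=0xfd
epilogue: pop r1=0xdd, sp=0x9e
r1 is callee-saved -> restored

REG = 0xdd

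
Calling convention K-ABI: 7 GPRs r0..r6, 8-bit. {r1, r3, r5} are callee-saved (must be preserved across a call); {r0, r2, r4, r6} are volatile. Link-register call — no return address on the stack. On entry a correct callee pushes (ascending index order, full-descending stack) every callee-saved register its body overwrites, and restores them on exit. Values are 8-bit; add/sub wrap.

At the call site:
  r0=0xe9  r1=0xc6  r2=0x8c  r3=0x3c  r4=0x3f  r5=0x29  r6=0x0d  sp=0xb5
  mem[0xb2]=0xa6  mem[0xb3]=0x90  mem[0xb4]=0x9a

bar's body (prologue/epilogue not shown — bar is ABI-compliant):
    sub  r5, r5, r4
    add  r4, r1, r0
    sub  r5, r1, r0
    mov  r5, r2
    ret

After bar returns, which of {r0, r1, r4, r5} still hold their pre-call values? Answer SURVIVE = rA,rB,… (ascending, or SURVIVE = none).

prologue: push r5 → mem[0xb4]=0x29, sp=0xb4
body[0] sub  r5, r5, r4 → r5=0xea
body[1] add  r4, r1, r0 → r4=0xaf
body[2] sub  r5, r1, r0 → r5=0xdd
body[3] mov  r5, r2 → r5=0x8c
epilogue: pop r5=0x29, sp=0xb5
r0: caller-saved, written=False
r1: callee-saved, written=False
r4: caller-saved, written=True
r5: callee-saved, written=True

SURVIVE = r0,r1,r5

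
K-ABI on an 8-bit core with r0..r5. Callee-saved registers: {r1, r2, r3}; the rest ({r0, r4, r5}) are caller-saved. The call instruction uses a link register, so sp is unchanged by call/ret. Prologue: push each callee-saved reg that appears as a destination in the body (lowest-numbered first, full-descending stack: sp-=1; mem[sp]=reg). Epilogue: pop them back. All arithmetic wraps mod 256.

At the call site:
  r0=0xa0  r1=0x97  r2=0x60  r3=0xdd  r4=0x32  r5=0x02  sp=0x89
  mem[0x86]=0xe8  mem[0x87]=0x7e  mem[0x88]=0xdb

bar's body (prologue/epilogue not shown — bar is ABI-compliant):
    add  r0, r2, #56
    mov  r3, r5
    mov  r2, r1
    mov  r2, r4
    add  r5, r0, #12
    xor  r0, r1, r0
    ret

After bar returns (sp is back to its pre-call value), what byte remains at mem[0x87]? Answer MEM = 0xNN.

prologue: push r2 → mem[0x88]=0x60, sp=0x88
prologue: push r3 → mem[0x87]=0xdd, sp=0x87
body[0] add  r0, r2, #56 → r0=0x98
body[1] mov  r3, r5 → r3=0x02
body[2] mov  r2, r1 → r2=0x97
body[3] mov  r2, r4 → r2=0x32
body[4] add  r5, r0, #12 → r5=0xa4
body[5] xor  r0, r1, r0 → r0=0x0f
epilogue: pop r3=0xdd, sp=0x88
epilogue: pop r2=0x60, sp=0x89
prologue pushed ['r2', 'r3'] at ['0x88', '0x87']

MEM = 0xdd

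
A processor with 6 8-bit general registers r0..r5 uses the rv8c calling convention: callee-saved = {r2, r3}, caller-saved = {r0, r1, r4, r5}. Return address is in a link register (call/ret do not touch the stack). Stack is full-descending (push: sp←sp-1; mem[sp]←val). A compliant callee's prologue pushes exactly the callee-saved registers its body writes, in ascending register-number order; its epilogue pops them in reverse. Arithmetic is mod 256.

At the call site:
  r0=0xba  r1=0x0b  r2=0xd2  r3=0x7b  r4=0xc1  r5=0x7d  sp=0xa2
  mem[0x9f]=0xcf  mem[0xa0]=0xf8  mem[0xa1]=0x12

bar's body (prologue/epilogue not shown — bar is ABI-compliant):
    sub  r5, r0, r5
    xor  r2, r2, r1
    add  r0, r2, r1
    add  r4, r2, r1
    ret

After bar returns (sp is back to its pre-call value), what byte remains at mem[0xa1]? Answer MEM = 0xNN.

MEM = 0xd2

prologue: push r2 → mem[0xa1]=0xd2, sp=0xa1
body[0] sub  r5, r0, r5 → r5=0x3d
body[1] xor  r2, r2, r1 → r2=0xd9
body[2] add  r0, r2, r1 → r0=0xe4
body[3] add  r4, r2, r1 → r4=0xe4
epilogue: pop r2=0xd2, sp=0xa2
prologue pushed ['r2'] at ['0xa1']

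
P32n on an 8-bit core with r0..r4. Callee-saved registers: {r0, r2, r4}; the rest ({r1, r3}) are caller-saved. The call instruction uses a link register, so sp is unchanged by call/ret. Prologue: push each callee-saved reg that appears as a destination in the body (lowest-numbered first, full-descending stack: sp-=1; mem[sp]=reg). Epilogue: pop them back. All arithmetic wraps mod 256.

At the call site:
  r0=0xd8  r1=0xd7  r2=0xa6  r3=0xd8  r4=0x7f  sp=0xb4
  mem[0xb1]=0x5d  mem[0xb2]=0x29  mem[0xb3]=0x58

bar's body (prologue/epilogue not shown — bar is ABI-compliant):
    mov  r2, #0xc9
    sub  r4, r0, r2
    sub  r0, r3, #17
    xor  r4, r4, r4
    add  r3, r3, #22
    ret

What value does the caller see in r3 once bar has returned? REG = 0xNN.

REG = 0xee

prologue: push r0 -> mem[0xb3]=0xd8, sp=0xb3
prologue: push r2 -> mem[0xb2]=0xa6, sp=0xb2
prologue: push r4 -> mem[0xb1]=0x7f, sp=0xb1
body[0] mov  r2, #0xc9 -> r2=0xc9
body[1] sub  r4, r0, r2 -> r4=0x0f
body[2] sub  r0, r3, #17 -> r0=0xc7
body[3] xor  r4, r4, r4 -> r4=0x00
body[4] add  r3, r3, #22 -> r3=0xee
epilogue: pop r4=0x7f, sp=0xb2
epilogue: pop r2=0xa6, sp=0xb3
epilogue: pop r0=0xd8, sp=0xb4
r3 is caller-saved -> body value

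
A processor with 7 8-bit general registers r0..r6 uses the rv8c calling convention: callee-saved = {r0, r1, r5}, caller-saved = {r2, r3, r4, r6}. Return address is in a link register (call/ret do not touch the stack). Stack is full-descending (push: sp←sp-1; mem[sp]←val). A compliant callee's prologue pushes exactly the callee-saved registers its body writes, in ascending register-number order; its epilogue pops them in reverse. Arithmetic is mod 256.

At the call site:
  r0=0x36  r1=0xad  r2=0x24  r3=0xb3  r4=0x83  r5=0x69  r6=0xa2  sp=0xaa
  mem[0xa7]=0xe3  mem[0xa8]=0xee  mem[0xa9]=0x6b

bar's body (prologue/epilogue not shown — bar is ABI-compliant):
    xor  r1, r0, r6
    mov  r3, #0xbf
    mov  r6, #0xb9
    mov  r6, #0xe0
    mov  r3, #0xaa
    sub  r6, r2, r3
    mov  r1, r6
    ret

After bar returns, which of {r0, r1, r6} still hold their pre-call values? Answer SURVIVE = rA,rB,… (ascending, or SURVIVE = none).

SURVIVE = r0,r1

prologue: push r1 → mem[0xa9]=0xad, sp=0xa9
body[0] xor  r1, r0, r6 → r1=0x94
body[1] mov  r3, #0xbf → r3=0xbf
body[2] mov  r6, #0xb9 → r6=0xb9
body[3] mov  r6, #0xe0 → r6=0xe0
body[4] mov  r3, #0xaa → r3=0xaa
body[5] sub  r6, r2, r3 → r6=0x7a
body[6] mov  r1, r6 → r1=0x7a
epilogue: pop r1=0xad, sp=0xaa
r0: callee-saved, written=False
r1: callee-saved, written=True
r6: caller-saved, written=True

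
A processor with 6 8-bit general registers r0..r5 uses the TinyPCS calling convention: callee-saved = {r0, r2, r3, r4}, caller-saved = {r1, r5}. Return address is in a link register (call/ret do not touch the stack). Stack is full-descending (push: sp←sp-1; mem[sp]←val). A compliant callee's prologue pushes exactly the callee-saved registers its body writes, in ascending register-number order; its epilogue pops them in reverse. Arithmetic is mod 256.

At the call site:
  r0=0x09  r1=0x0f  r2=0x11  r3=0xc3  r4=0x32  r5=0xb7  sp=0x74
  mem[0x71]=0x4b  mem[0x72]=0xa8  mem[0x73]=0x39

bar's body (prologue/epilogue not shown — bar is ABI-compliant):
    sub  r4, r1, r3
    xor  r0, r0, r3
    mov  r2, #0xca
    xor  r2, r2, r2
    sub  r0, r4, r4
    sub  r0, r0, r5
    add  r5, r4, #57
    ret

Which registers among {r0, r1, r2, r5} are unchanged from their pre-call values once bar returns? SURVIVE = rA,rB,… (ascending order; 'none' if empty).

prologue: push r0 → mem[0x73]=0x09, sp=0x73
prologue: push r2 → mem[0x72]=0x11, sp=0x72
prologue: push r4 → mem[0x71]=0x32, sp=0x71
body[0] sub  r4, r1, r3 → r4=0x4c
body[1] xor  r0, r0, r3 → r0=0xca
body[2] mov  r2, #0xca → r2=0xca
body[3] xor  r2, r2, r2 → r2=0x00
body[4] sub  r0, r4, r4 → r0=0x00
body[5] sub  r0, r0, r5 → r0=0x49
body[6] add  r5, r4, #57 → r5=0x85
epilogue: pop r4=0x32, sp=0x72
epilogue: pop r2=0x11, sp=0x73
epilogue: pop r0=0x09, sp=0x74
r0: callee-saved, written=True
r1: caller-saved, written=False
r2: callee-saved, written=True
r5: caller-saved, written=True

SURVIVE = r0,r1,r2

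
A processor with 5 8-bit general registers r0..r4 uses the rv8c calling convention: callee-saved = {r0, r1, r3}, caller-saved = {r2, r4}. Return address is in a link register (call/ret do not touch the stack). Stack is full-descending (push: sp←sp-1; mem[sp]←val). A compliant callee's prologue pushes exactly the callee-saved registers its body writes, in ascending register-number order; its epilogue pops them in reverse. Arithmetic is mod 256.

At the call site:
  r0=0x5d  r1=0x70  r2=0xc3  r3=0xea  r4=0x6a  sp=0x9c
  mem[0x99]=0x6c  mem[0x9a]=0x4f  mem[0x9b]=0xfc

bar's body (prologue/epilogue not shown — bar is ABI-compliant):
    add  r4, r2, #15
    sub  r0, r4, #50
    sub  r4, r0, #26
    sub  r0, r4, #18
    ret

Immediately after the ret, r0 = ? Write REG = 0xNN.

prologue: push r0 -> mem[0x9b]=0x5d, sp=0x9b
body[0] add  r4, r2, #15 -> r4=0xd2
body[1] sub  r0, r4, #50 -> r0=0xa0
body[2] sub  r4, r0, #26 -> r4=0x86
body[3] sub  r0, r4, #18 -> r0=0x74
epilogue: pop r0=0x5d, sp=0x9c
r0 is callee-saved -> restored

REG = 0x5d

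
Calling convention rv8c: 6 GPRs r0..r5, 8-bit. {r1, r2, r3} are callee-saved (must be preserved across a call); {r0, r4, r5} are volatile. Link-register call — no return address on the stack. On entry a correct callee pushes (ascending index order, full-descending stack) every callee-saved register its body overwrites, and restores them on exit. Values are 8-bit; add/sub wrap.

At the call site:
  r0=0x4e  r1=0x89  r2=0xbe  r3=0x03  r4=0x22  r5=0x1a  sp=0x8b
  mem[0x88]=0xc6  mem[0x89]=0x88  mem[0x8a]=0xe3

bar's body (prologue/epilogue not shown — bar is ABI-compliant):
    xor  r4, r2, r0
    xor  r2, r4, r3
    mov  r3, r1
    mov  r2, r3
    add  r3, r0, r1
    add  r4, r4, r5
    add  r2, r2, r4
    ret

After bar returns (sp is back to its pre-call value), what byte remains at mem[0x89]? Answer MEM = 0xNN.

prologue: push r2 -> mem[0x8a]=0xbe, sp=0x8a
prologue: push r3 -> mem[0x89]=0x03, sp=0x89
body[0] xor  r4, r2, r0 -> r4=0xf0
body[1] xor  r2, r4, r3 -> r2=0xf3
body[2] mov  r3, r1 -> r3=0x89
body[3] mov  r2, r3 -> r2=0x89
body[4] add  r3, r0, r1 -> r3=0xd7
body[5] add  r4, r4, r5 -> r4=0x0a
body[6] add  r2, r2, r4 -> r2=0x93
epilogue: pop r3=0x03, sp=0x8a
epilogue: pop r2=0xbe, sp=0x8b
prologue pushed ['r2', 'r3'] at ['0x8a', '0x89']

MEM = 0x03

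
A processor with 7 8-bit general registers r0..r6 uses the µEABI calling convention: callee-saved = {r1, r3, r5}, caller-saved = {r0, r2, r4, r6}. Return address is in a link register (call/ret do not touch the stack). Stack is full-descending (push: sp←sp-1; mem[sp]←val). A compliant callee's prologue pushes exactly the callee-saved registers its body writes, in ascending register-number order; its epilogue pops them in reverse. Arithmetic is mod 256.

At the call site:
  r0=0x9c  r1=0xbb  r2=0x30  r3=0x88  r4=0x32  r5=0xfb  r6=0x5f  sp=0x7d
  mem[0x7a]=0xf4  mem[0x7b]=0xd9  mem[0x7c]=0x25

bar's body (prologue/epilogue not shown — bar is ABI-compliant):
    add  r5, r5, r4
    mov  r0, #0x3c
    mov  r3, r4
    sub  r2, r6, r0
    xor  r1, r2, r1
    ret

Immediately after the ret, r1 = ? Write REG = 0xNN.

REG = 0xbb

prologue: push r1 -> mem[0x7c]=0xbb, sp=0x7c
prologue: push r3 -> mem[0x7b]=0x88, sp=0x7b
prologue: push r5 -> mem[0x7a]=0xfb, sp=0x7a
body[0] add  r5, r5, r4 -> r5=0x2d
body[1] mov  r0, #0x3c -> r0=0x3c
body[2] mov  r3, r4 -> r3=0x32
body[3] sub  r2, r6, r0 -> r2=0x23
body[4] xor  r1, r2, r1 -> r1=0x98
epilogue: pop r5=0xfb, sp=0x7b
epilogue: pop r3=0x88, sp=0x7c
epilogue: pop r1=0xbb, sp=0x7d
r1 is callee-saved -> restored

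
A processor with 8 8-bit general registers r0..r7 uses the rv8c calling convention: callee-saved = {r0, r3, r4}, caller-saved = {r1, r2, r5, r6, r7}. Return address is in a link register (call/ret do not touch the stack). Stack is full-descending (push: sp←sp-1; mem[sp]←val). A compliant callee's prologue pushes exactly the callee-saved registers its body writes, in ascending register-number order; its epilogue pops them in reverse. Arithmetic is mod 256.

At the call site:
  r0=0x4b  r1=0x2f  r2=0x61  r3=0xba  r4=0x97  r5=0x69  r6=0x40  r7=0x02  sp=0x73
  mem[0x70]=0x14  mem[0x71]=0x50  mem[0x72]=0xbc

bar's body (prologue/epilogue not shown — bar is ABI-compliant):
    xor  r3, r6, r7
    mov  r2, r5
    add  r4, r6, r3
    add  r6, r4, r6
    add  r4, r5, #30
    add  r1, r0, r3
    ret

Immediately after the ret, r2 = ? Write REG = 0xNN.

REG = 0x69

prologue: push r3 → mem[0x72]=0xba, sp=0x72
prologue: push r4 → mem[0x71]=0x97, sp=0x71
body[0] xor  r3, r6, r7 → r3=0x42
body[1] mov  r2, r5 → r2=0x69
body[2] add  r4, r6, r3 → r4=0x82
body[3] add  r6, r4, r6 → r6=0xc2
body[4] add  r4, r5, #30 → r4=0x87
body[5] add  r1, r0, r3 → r1=0x8d
epilogue: pop r4=0x97, sp=0x72
epilogue: pop r3=0xba, sp=0x73
r2 is caller-saved → body value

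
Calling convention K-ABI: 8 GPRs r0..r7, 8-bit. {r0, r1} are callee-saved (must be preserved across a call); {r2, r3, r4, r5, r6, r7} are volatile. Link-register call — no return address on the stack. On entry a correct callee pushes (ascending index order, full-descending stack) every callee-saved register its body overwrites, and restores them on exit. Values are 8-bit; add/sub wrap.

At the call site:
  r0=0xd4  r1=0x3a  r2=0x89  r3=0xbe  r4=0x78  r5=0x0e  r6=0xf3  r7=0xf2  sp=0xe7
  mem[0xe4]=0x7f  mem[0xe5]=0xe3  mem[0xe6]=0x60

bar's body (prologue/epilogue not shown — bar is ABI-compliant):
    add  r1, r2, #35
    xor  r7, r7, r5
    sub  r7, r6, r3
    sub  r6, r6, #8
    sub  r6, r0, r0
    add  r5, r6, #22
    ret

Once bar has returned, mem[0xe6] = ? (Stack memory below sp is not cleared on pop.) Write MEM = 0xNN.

prologue: push r1 → mem[0xe6]=0x3a, sp=0xe6
body[0] add  r1, r2, #35 → r1=0xac
body[1] xor  r7, r7, r5 → r7=0xfc
body[2] sub  r7, r6, r3 → r7=0x35
body[3] sub  r6, r6, #8 → r6=0xeb
body[4] sub  r6, r0, r0 → r6=0x00
body[5] add  r5, r6, #22 → r5=0x16
epilogue: pop r1=0x3a, sp=0xe7
prologue pushed ['r1'] at ['0xe6']

MEM = 0x3a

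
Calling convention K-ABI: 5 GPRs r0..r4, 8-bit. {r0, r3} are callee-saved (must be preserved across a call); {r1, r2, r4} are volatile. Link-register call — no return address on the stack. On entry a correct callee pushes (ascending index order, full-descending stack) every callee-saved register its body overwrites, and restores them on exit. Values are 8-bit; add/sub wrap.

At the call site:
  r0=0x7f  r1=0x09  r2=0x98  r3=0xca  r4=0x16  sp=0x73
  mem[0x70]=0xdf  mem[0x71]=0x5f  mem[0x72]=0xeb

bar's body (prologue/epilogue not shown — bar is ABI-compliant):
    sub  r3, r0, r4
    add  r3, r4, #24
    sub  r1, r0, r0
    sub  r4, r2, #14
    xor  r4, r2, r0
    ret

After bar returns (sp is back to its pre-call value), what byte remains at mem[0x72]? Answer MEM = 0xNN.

prologue: push r3 → mem[0x72]=0xca, sp=0x72
body[0] sub  r3, r0, r4 → r3=0x69
body[1] add  r3, r4, #24 → r3=0x2e
body[2] sub  r1, r0, r0 → r1=0x00
body[3] sub  r4, r2, #14 → r4=0x8a
body[4] xor  r4, r2, r0 → r4=0xe7
epilogue: pop r3=0xca, sp=0x73
prologue pushed ['r3'] at ['0x72']

MEM = 0xca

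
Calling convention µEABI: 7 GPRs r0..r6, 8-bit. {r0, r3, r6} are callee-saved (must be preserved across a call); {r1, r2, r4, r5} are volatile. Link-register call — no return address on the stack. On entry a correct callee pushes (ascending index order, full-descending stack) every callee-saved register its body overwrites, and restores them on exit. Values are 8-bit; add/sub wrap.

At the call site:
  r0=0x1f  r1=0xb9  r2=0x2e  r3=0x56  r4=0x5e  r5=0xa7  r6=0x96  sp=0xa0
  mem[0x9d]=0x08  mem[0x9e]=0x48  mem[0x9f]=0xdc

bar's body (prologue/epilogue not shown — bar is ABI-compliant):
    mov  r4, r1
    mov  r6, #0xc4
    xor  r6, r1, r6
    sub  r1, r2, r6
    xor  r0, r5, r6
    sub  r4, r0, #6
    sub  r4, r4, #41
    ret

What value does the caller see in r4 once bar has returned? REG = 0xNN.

REG = 0xab

prologue: push r0 → mem[0x9f]=0x1f, sp=0x9f
prologue: push r6 → mem[0x9e]=0x96, sp=0x9e
body[0] mov  r4, r1 → r4=0xb9
body[1] mov  r6, #0xc4 → r6=0xc4
body[2] xor  r6, r1, r6 → r6=0x7d
body[3] sub  r1, r2, r6 → r1=0xb1
body[4] xor  r0, r5, r6 → r0=0xda
body[5] sub  r4, r0, #6 → r4=0xd4
body[6] sub  r4, r4, #41 → r4=0xab
epilogue: pop r6=0x96, sp=0x9f
epilogue: pop r0=0x1f, sp=0xa0
r4 is caller-saved → body value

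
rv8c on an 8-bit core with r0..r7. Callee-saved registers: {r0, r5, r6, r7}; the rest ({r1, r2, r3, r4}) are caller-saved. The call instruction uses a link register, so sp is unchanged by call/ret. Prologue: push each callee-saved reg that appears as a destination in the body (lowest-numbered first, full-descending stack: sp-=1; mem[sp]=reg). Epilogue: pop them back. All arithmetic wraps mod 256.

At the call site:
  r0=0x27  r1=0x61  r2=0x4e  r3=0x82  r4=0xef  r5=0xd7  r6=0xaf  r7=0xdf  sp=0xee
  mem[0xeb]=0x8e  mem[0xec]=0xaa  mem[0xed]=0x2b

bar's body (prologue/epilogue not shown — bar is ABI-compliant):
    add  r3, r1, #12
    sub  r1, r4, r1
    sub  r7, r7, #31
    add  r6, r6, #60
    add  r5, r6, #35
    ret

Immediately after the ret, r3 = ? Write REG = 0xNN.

REG = 0x6d

prologue: push r5 → mem[0xed]=0xd7, sp=0xed
prologue: push r6 → mem[0xec]=0xaf, sp=0xec
prologue: push r7 → mem[0xeb]=0xdf, sp=0xeb
body[0] add  r3, r1, #12 → r3=0x6d
body[1] sub  r1, r4, r1 → r1=0x8e
body[2] sub  r7, r7, #31 → r7=0xc0
body[3] add  r6, r6, #60 → r6=0xeb
body[4] add  r5, r6, #35 → r5=0x0e
epilogue: pop r7=0xdf, sp=0xec
epilogue: pop r6=0xaf, sp=0xed
epilogue: pop r5=0xd7, sp=0xee
r3 is caller-saved → body value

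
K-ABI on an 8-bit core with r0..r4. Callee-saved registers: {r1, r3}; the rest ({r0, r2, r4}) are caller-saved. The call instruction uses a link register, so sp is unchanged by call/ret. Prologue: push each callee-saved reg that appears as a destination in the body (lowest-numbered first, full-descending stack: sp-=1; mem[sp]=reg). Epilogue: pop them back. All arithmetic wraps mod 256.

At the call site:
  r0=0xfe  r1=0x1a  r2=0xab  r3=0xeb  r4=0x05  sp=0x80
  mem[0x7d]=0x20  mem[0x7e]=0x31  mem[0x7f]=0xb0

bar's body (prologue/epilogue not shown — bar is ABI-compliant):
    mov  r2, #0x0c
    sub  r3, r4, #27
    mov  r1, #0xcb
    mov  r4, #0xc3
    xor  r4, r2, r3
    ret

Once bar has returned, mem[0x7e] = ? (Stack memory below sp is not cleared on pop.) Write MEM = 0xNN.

MEM = 0xeb

prologue: push r1 → mem[0x7f]=0x1a, sp=0x7f
prologue: push r3 → mem[0x7e]=0xeb, sp=0x7e
body[0] mov  r2, #0x0c → r2=0x0c
body[1] sub  r3, r4, #27 → r3=0xea
body[2] mov  r1, #0xcb → r1=0xcb
body[3] mov  r4, #0xc3 → r4=0xc3
body[4] xor  r4, r2, r3 → r4=0xe6
epilogue: pop r3=0xeb, sp=0x7f
epilogue: pop r1=0x1a, sp=0x80
prologue pushed ['r1', 'r3'] at ['0x7f', '0x7e']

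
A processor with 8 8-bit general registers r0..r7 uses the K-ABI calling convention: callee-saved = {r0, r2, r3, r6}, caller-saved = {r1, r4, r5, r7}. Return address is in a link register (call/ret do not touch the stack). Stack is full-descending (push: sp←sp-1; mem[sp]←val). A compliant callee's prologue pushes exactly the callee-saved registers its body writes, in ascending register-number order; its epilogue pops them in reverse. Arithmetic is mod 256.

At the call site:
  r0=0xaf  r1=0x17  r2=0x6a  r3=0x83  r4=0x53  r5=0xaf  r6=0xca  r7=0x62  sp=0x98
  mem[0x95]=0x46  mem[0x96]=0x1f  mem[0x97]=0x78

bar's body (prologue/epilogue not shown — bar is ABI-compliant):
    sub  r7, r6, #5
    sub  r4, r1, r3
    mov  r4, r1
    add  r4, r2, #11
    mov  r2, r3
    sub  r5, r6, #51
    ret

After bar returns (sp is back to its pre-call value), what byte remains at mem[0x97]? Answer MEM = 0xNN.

MEM = 0x6a

prologue: push r2 → mem[0x97]=0x6a, sp=0x97
body[0] sub  r7, r6, #5 → r7=0xc5
body[1] sub  r4, r1, r3 → r4=0x94
body[2] mov  r4, r1 → r4=0x17
body[3] add  r4, r2, #11 → r4=0x75
body[4] mov  r2, r3 → r2=0x83
body[5] sub  r5, r6, #51 → r5=0x97
epilogue: pop r2=0x6a, sp=0x98
prologue pushed ['r2'] at ['0x97']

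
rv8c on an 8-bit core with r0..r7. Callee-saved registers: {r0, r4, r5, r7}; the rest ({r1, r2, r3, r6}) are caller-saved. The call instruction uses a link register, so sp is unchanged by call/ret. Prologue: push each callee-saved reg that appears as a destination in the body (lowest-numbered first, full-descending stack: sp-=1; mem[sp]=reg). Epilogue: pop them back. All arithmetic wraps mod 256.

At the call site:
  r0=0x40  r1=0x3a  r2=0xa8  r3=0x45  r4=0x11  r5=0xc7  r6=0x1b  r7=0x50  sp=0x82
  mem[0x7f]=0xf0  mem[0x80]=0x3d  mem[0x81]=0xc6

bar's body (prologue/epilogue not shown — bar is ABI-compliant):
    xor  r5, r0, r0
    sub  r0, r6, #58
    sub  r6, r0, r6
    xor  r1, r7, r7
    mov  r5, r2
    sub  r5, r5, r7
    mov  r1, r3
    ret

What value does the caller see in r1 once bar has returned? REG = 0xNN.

REG = 0x45

prologue: push r0 -> mem[0x81]=0x40, sp=0x81
prologue: push r5 -> mem[0x80]=0xc7, sp=0x80
body[0] xor  r5, r0, r0 -> r5=0x00
body[1] sub  r0, r6, #58 -> r0=0xe1
body[2] sub  r6, r0, r6 -> r6=0xc6
body[3] xor  r1, r7, r7 -> r1=0x00
body[4] mov  r5, r2 -> r5=0xa8
body[5] sub  r5, r5, r7 -> r5=0x58
body[6] mov  r1, r3 -> r1=0x45
epilogue: pop r5=0xc7, sp=0x81
epilogue: pop r0=0x40, sp=0x82
r1 is caller-saved -> body value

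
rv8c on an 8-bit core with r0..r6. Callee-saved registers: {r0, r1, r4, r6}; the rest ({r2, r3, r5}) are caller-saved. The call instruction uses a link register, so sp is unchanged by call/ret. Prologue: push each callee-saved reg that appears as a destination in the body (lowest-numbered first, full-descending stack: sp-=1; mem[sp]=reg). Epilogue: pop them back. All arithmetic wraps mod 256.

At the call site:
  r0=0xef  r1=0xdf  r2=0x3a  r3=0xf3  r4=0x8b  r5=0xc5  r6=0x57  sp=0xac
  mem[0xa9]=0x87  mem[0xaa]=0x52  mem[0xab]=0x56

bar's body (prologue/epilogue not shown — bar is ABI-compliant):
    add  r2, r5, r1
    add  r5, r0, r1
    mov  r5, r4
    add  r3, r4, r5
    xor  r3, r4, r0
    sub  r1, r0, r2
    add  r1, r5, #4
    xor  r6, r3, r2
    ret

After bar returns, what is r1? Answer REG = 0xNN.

REG = 0xdf

prologue: push r1 → mem[0xab]=0xdf, sp=0xab
prologue: push r6 → mem[0xaa]=0x57, sp=0xaa
body[0] add  r2, r5, r1 → r2=0xa4
body[1] add  r5, r0, r1 → r5=0xce
body[2] mov  r5, r4 → r5=0x8b
body[3] add  r3, r4, r5 → r3=0x16
body[4] xor  r3, r4, r0 → r3=0x64
body[5] sub  r1, r0, r2 → r1=0x4b
body[6] add  r1, r5, #4 → r1=0x8f
body[7] xor  r6, r3, r2 → r6=0xc0
epilogue: pop r6=0x57, sp=0xab
epilogue: pop r1=0xdf, sp=0xac
r1 is callee-saved → restored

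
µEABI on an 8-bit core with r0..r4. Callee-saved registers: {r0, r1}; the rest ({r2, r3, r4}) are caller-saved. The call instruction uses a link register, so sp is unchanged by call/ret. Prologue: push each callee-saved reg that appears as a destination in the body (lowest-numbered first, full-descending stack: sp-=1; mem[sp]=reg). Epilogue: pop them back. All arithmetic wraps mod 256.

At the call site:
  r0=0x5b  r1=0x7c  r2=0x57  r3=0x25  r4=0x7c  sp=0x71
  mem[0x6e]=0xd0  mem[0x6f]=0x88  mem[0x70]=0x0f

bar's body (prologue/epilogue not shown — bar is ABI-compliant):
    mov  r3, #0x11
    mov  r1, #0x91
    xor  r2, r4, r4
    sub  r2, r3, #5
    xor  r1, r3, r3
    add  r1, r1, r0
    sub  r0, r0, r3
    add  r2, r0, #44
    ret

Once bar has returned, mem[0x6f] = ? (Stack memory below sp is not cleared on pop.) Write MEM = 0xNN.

MEM = 0x7c

prologue: push r0 → mem[0x70]=0x5b, sp=0x70
prologue: push r1 → mem[0x6f]=0x7c, sp=0x6f
body[0] mov  r3, #0x11 → r3=0x11
body[1] mov  r1, #0x91 → r1=0x91
body[2] xor  r2, r4, r4 → r2=0x00
body[3] sub  r2, r3, #5 → r2=0x0c
body[4] xor  r1, r3, r3 → r1=0x00
body[5] add  r1, r1, r0 → r1=0x5b
body[6] sub  r0, r0, r3 → r0=0x4a
body[7] add  r2, r0, #44 → r2=0x76
epilogue: pop r1=0x7c, sp=0x70
epilogue: pop r0=0x5b, sp=0x71
prologue pushed ['r0', 'r1'] at ['0x70', '0x6f']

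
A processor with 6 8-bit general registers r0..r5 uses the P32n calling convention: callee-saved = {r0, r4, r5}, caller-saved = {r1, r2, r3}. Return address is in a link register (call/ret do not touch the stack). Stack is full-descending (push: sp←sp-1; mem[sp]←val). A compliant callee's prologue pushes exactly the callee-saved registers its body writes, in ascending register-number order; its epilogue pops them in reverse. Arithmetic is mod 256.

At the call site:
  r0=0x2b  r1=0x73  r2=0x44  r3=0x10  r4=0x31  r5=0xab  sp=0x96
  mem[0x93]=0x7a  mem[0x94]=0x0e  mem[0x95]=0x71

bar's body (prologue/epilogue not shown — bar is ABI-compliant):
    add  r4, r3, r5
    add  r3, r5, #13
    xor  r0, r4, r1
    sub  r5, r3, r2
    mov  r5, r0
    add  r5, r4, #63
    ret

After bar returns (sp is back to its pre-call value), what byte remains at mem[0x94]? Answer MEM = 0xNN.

MEM = 0x31

prologue: push r0 -> mem[0x95]=0x2b, sp=0x95
prologue: push r4 -> mem[0x94]=0x31, sp=0x94
prologue: push r5 -> mem[0x93]=0xab, sp=0x93
body[0] add  r4, r3, r5 -> r4=0xbb
body[1] add  r3, r5, #13 -> r3=0xb8
body[2] xor  r0, r4, r1 -> r0=0xc8
body[3] sub  r5, r3, r2 -> r5=0x74
body[4] mov  r5, r0 -> r5=0xc8
body[5] add  r5, r4, #63 -> r5=0xfa
epilogue: pop r5=0xab, sp=0x94
epilogue: pop r4=0x31, sp=0x95
epilogue: pop r0=0x2b, sp=0x96
prologue pushed ['r0', 'r4', 'r5'] at ['0x95', '0x94', '0x93']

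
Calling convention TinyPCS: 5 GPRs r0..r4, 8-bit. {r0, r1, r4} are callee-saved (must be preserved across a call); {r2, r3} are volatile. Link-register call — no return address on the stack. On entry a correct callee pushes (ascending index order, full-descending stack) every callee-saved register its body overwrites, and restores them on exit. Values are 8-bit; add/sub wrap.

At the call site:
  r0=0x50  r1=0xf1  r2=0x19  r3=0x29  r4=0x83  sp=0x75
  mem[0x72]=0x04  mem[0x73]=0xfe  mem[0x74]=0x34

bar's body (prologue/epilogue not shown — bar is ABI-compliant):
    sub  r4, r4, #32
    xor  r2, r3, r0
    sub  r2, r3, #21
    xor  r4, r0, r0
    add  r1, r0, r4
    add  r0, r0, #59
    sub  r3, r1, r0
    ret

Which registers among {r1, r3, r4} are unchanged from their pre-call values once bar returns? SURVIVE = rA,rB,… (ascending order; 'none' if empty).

prologue: push r0 -> mem[0x74]=0x50, sp=0x74
prologue: push r1 -> mem[0x73]=0xf1, sp=0x73
prologue: push r4 -> mem[0x72]=0x83, sp=0x72
body[0] sub  r4, r4, #32 -> r4=0x63
body[1] xor  r2, r3, r0 -> r2=0x79
body[2] sub  r2, r3, #21 -> r2=0x14
body[3] xor  r4, r0, r0 -> r4=0x00
body[4] add  r1, r0, r4 -> r1=0x50
body[5] add  r0, r0, #59 -> r0=0x8b
body[6] sub  r3, r1, r0 -> r3=0xc5
epilogue: pop r4=0x83, sp=0x73
epilogue: pop r1=0xf1, sp=0x74
epilogue: pop r0=0x50, sp=0x75
r1: callee-saved, written=True
r3: caller-saved, written=True
r4: callee-saved, written=True

SURVIVE = r1,r4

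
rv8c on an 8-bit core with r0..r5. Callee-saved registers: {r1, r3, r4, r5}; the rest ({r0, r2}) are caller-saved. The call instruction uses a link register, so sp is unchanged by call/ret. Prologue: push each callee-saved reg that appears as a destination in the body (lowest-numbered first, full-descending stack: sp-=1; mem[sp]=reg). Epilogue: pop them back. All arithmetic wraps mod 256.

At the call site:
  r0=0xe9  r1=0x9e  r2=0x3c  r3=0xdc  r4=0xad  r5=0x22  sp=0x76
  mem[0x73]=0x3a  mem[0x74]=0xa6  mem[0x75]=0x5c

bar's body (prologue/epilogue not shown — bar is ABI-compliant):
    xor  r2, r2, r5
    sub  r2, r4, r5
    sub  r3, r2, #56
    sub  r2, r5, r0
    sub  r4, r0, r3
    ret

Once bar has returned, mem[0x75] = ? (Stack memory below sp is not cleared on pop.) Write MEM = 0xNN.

prologue: push r3 → mem[0x75]=0xdc, sp=0x75
prologue: push r4 → mem[0x74]=0xad, sp=0x74
body[0] xor  r2, r2, r5 → r2=0x1e
body[1] sub  r2, r4, r5 → r2=0x8b
body[2] sub  r3, r2, #56 → r3=0x53
body[3] sub  r2, r5, r0 → r2=0x39
body[4] sub  r4, r0, r3 → r4=0x96
epilogue: pop r4=0xad, sp=0x75
epilogue: pop r3=0xdc, sp=0x76
prologue pushed ['r3', 'r4'] at ['0x75', '0x74']

MEM = 0xdc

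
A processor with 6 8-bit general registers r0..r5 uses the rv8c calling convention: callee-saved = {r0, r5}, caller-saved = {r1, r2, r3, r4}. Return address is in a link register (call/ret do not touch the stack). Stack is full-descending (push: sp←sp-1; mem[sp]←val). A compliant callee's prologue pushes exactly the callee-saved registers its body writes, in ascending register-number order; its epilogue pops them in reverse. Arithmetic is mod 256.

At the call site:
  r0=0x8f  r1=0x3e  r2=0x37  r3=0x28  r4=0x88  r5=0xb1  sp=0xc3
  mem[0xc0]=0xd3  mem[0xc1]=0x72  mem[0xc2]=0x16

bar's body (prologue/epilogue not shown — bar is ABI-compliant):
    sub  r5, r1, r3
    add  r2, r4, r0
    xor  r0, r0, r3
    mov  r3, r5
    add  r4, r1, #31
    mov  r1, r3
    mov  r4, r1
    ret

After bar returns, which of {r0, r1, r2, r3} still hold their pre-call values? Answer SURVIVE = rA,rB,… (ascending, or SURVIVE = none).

prologue: push r0 -> mem[0xc2]=0x8f, sp=0xc2
prologue: push r5 -> mem[0xc1]=0xb1, sp=0xc1
body[0] sub  r5, r1, r3 -> r5=0x16
body[1] add  r2, r4, r0 -> r2=0x17
body[2] xor  r0, r0, r3 -> r0=0xa7
body[3] mov  r3, r5 -> r3=0x16
body[4] add  r4, r1, #31 -> r4=0x5d
body[5] mov  r1, r3 -> r1=0x16
body[6] mov  r4, r1 -> r4=0x16
epilogue: pop r5=0xb1, sp=0xc2
epilogue: pop r0=0x8f, sp=0xc3
r0: callee-saved, written=True
r1: caller-saved, written=True
r2: caller-saved, written=True
r3: caller-saved, written=True

SURVIVE = r0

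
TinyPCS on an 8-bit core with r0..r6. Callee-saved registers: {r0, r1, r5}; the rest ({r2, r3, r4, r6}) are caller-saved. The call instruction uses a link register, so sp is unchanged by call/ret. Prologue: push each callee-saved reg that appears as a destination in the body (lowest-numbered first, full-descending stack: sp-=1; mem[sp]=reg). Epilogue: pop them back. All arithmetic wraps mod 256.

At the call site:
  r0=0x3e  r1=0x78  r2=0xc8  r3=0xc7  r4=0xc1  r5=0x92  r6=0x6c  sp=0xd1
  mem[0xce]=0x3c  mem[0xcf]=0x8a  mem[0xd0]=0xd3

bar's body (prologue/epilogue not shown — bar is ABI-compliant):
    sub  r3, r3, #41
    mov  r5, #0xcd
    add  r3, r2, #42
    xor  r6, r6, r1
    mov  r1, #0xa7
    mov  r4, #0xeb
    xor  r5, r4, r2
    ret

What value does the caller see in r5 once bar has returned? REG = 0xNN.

REG = 0x92

prologue: push r1 -> mem[0xd0]=0x78, sp=0xd0
prologue: push r5 -> mem[0xcf]=0x92, sp=0xcf
body[0] sub  r3, r3, #41 -> r3=0x9e
body[1] mov  r5, #0xcd -> r5=0xcd
body[2] add  r3, r2, #42 -> r3=0xf2
body[3] xor  r6, r6, r1 -> r6=0x14
body[4] mov  r1, #0xa7 -> r1=0xa7
body[5] mov  r4, #0xeb -> r4=0xeb
body[6] xor  r5, r4, r2 -> r5=0x23
epilogue: pop r5=0x92, sp=0xd0
epilogue: pop r1=0x78, sp=0xd1
r5 is callee-saved -> restored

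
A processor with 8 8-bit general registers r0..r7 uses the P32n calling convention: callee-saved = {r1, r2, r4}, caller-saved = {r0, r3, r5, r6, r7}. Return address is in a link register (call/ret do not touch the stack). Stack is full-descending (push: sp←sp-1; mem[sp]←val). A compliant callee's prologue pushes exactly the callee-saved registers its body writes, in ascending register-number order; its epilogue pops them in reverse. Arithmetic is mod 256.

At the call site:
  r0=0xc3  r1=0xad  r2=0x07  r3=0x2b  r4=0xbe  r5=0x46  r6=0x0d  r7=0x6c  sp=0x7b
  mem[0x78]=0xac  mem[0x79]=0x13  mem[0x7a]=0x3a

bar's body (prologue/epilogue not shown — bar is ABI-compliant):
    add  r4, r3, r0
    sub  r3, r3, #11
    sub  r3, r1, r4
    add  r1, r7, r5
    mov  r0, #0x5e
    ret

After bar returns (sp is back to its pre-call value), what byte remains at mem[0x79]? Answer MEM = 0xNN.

MEM = 0xbe

prologue: push r1 → mem[0x7a]=0xad, sp=0x7a
prologue: push r4 → mem[0x79]=0xbe, sp=0x79
body[0] add  r4, r3, r0 → r4=0xee
body[1] sub  r3, r3, #11 → r3=0x20
body[2] sub  r3, r1, r4 → r3=0xbf
body[3] add  r1, r7, r5 → r1=0xb2
body[4] mov  r0, #0x5e → r0=0x5e
epilogue: pop r4=0xbe, sp=0x7a
epilogue: pop r1=0xad, sp=0x7b
prologue pushed ['r1', 'r4'] at ['0x7a', '0x79']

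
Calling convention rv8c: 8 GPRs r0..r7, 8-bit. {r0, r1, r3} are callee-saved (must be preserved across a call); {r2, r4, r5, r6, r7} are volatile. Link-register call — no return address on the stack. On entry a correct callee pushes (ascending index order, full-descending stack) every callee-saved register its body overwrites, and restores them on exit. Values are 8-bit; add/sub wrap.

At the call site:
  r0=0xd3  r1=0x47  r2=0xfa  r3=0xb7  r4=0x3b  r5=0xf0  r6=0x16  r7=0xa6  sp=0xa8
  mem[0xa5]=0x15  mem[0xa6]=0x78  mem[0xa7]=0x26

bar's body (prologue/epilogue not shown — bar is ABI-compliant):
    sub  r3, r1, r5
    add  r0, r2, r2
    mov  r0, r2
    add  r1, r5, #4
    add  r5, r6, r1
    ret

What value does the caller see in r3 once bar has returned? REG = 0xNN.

REG = 0xb7

prologue: push r0 -> mem[0xa7]=0xd3, sp=0xa7
prologue: push r1 -> mem[0xa6]=0x47, sp=0xa6
prologue: push r3 -> mem[0xa5]=0xb7, sp=0xa5
body[0] sub  r3, r1, r5 -> r3=0x57
body[1] add  r0, r2, r2 -> r0=0xf4
body[2] mov  r0, r2 -> r0=0xfa
body[3] add  r1, r5, #4 -> r1=0xf4
body[4] add  r5, r6, r1 -> r5=0x0a
epilogue: pop r3=0xb7, sp=0xa6
epilogue: pop r1=0x47, sp=0xa7
epilogue: pop r0=0xd3, sp=0xa8
r3 is callee-saved -> restored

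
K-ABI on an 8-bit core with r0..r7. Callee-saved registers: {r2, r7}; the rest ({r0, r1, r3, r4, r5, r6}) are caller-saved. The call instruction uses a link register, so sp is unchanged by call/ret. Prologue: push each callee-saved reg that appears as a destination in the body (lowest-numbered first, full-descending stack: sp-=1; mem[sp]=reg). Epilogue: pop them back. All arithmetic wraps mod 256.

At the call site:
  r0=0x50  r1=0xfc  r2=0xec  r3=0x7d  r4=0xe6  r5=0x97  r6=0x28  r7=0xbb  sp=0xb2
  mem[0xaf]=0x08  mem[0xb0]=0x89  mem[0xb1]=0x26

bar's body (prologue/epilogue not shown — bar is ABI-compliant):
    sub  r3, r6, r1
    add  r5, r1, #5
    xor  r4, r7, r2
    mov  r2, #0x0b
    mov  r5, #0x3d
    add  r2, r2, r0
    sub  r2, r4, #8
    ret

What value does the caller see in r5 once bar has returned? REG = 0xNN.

REG = 0x3d

prologue: push r2 -> mem[0xb1]=0xec, sp=0xb1
body[0] sub  r3, r6, r1 -> r3=0x2c
body[1] add  r5, r1, #5 -> r5=0x01
body[2] xor  r4, r7, r2 -> r4=0x57
body[3] mov  r2, #0x0b -> r2=0x0b
body[4] mov  r5, #0x3d -> r5=0x3d
body[5] add  r2, r2, r0 -> r2=0x5b
body[6] sub  r2, r4, #8 -> r2=0x4f
epilogue: pop r2=0xec, sp=0xb2
r5 is caller-saved -> body value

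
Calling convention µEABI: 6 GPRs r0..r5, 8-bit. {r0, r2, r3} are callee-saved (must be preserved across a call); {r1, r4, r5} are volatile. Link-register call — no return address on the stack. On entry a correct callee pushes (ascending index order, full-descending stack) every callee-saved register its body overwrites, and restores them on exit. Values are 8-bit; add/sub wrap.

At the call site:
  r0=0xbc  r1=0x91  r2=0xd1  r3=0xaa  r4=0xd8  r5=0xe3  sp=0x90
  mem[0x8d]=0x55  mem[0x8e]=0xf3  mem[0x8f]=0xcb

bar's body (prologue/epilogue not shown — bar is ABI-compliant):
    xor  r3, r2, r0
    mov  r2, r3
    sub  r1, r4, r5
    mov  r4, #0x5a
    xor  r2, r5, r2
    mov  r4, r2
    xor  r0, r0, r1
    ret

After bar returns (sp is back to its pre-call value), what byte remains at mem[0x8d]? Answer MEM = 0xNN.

MEM = 0xaa

prologue: push r0 → mem[0x8f]=0xbc, sp=0x8f
prologue: push r2 → mem[0x8e]=0xd1, sp=0x8e
prologue: push r3 → mem[0x8d]=0xaa, sp=0x8d
body[0] xor  r3, r2, r0 → r3=0x6d
body[1] mov  r2, r3 → r2=0x6d
body[2] sub  r1, r4, r5 → r1=0xf5
body[3] mov  r4, #0x5a → r4=0x5a
body[4] xor  r2, r5, r2 → r2=0x8e
body[5] mov  r4, r2 → r4=0x8e
body[6] xor  r0, r0, r1 → r0=0x49
epilogue: pop r3=0xaa, sp=0x8e
epilogue: pop r2=0xd1, sp=0x8f
epilogue: pop r0=0xbc, sp=0x90
prologue pushed ['r0', 'r2', 'r3'] at ['0x8f', '0x8e', '0x8d']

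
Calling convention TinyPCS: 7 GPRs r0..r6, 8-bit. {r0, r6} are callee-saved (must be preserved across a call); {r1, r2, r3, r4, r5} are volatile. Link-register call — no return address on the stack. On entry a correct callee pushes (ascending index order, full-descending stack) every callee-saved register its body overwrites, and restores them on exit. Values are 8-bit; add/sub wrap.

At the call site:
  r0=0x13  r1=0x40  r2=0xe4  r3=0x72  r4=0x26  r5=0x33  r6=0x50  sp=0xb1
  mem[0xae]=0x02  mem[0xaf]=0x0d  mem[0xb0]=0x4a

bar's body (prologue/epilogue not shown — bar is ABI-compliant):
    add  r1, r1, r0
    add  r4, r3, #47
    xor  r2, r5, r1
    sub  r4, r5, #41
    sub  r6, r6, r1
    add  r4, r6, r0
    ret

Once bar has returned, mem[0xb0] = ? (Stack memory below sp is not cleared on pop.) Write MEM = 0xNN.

prologue: push r6 -> mem[0xb0]=0x50, sp=0xb0
body[0] add  r1, r1, r0 -> r1=0x53
body[1] add  r4, r3, #47 -> r4=0xa1
body[2] xor  r2, r5, r1 -> r2=0x60
body[3] sub  r4, r5, #41 -> r4=0x0a
body[4] sub  r6, r6, r1 -> r6=0xfd
body[5] add  r4, r6, r0 -> r4=0x10
epilogue: pop r6=0x50, sp=0xb1
prologue pushed ['r6'] at ['0xb0']

MEM = 0x50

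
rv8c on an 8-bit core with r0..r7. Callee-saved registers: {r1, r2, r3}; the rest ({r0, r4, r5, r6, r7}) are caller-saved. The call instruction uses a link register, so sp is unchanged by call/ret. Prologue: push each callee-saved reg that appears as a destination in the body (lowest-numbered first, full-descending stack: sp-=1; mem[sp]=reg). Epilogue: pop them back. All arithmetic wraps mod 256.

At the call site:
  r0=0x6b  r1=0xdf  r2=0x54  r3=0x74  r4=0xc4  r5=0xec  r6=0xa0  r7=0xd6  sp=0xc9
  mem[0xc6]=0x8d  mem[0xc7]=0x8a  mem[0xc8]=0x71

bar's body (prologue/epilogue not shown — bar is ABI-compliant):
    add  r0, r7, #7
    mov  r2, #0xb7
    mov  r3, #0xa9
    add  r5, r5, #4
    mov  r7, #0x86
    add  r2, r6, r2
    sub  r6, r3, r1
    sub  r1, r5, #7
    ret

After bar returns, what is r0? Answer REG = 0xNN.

REG = 0xdd

prologue: push r1 → mem[0xc8]=0xdf, sp=0xc8
prologue: push r2 → mem[0xc7]=0x54, sp=0xc7
prologue: push r3 → mem[0xc6]=0x74, sp=0xc6
body[0] add  r0, r7, #7 → r0=0xdd
body[1] mov  r2, #0xb7 → r2=0xb7
body[2] mov  r3, #0xa9 → r3=0xa9
body[3] add  r5, r5, #4 → r5=0xf0
body[4] mov  r7, #0x86 → r7=0x86
body[5] add  r2, r6, r2 → r2=0x57
body[6] sub  r6, r3, r1 → r6=0xca
body[7] sub  r1, r5, #7 → r1=0xe9
epilogue: pop r3=0x74, sp=0xc7
epilogue: pop r2=0x54, sp=0xc8
epilogue: pop r1=0xdf, sp=0xc9
r0 is caller-saved → body value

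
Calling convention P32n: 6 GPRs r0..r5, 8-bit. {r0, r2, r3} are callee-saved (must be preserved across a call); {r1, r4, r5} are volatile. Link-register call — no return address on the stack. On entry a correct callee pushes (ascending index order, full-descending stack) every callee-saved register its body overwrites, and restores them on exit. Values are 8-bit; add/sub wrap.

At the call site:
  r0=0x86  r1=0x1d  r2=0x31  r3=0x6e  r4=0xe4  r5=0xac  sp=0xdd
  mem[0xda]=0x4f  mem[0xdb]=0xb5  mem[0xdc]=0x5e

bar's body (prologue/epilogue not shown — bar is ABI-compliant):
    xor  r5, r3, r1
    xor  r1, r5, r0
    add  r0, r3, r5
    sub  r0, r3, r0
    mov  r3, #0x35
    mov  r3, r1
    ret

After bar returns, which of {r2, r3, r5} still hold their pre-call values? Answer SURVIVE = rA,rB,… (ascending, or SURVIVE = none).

SURVIVE = r2,r3

prologue: push r0 → mem[0xdc]=0x86, sp=0xdc
prologue: push r3 → mem[0xdb]=0x6e, sp=0xdb
body[0] xor  r5, r3, r1 → r5=0x73
body[1] xor  r1, r5, r0 → r1=0xf5
body[2] add  r0, r3, r5 → r0=0xe1
body[3] sub  r0, r3, r0 → r0=0x8d
body[4] mov  r3, #0x35 → r3=0x35
body[5] mov  r3, r1 → r3=0xf5
epilogue: pop r3=0x6e, sp=0xdc
epilogue: pop r0=0x86, sp=0xdd
r2: callee-saved, written=False
r3: callee-saved, written=True
r5: caller-saved, written=True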